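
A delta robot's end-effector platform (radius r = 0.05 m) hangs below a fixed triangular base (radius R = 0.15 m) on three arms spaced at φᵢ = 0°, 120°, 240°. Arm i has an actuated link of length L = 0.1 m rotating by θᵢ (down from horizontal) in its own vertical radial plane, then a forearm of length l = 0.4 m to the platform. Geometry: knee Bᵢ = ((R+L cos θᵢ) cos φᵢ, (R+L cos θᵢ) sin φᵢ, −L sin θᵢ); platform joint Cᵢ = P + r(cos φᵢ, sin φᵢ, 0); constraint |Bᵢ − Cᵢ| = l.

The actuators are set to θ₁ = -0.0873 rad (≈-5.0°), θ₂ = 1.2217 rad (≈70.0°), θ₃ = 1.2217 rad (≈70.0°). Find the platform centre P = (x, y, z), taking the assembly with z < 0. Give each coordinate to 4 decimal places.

φ1=0.0°: virtual centre (0.1996, 0.0000, 0.0087), radius l
arm 2 at φ=120.0°: e+L cos θ2 = 0.1342;  S2 = (-0.0671, 0.1162, -0.0940)
S3 = (0.1342·cos240.0°, 0.1342·sin240.0°, -0.0940) = (-0.0671, -0.1162, -0.0940)
eliminate P² terms by subtracting sphere 1 from 2 and 3
[-0.5334 0.2324 -0.2054]·P = -0.0131;  [-0.5334 -0.2324 -0.2054]·P = -0.0131
det = 0.2480;  x = 0.0245+-0.3850z,  y = 0.0000+0.0000z
into |P−S₁|² = l²: 1.1482z² + 0.1174z + -0.1293 = 0;  Δ = 0.6075;  z = -0.3905 or 0.2883 → z<0 root = -0.3905
x = 0.1749, y = 0.0000

(0.1749, 0.0000, -0.3905)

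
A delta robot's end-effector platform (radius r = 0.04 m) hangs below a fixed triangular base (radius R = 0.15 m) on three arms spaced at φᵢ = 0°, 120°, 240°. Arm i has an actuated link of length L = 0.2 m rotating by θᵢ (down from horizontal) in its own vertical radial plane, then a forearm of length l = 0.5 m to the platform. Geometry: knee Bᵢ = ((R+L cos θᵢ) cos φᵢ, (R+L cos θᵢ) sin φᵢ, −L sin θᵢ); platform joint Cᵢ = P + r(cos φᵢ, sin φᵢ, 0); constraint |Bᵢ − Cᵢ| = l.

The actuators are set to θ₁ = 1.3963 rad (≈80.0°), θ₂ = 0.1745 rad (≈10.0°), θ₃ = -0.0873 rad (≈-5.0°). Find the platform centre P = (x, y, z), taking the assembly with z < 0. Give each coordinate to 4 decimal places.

(-0.3112, -0.0388, -0.3985)

φ1=0.0°: virtual centre (0.1447, 0.0000, -0.1970), radius l
centre 2 = (0.3070·cos120.0°, 0.3070·sin120.0°, -0.0347) = (-0.1535, 0.2658, -0.0347)
centre 3 = (0.3092·cos240.0°, 0.3092·sin240.0°, 0.0174) = (-0.1546, -0.2678, 0.0174)
subtract pairs → two planes through P
linear system: -0.5964x+0.5317y = 0.0357−0.3245z; -0.5987x+-0.5356y = 0.0362−0.4288z
Cramer: x(z) = -0.0602+0.6300z;  y(z) = -0.0003+0.0964z
quadratic in z: (1.4062)z²+(0.1357)z+(-0.1692)=0, √Δ=0.9850 → z ∈ {-0.3985, 0.3020}; z = -0.3985 (taking z<0)
x = -0.3112, y = -0.0388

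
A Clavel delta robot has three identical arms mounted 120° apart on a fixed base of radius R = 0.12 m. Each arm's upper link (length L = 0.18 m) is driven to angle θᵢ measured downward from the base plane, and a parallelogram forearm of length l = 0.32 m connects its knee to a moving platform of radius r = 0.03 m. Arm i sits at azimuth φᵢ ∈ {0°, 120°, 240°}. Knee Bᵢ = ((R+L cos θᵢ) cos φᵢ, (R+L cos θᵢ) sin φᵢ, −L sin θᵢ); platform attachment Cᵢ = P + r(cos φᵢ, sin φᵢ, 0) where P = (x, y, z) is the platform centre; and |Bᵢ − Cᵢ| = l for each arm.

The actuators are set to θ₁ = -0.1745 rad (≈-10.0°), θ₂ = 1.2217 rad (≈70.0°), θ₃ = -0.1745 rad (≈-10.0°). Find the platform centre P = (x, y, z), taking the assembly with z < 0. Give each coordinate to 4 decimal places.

(0.0840, -0.1454, -0.1870)

arm 1 at φ=0.0°: e+L cos θ1 = 0.2673;  O1 = (0.2673, 0.0000, 0.0313)
arm 2 at φ=120.0°: e+L cos θ2 = 0.1516;  O2 = (-0.0758, 0.1313, -0.1691)
arm 3 at φ=240.0°: e+L cos θ3 = 0.2673;  O3 = (-0.1336, -0.2315, 0.0313)
subtract pairs → two planes through P
plane₁₂: -0.6861x+0.2625y+-0.4008z = -0.0208
Cramer: x(z) = 0.0183-0.3513z;  y(z) = -0.0316+0.6085z
sphere 1 gives Az²+Bz+C=0 with A=1.4937, B=0.0740, C=-0.0384;  B²−4AC=0.2350;  roots -0.1870, 0.1375;  negative root z = -0.1870
x = 0.0840, y = -0.1454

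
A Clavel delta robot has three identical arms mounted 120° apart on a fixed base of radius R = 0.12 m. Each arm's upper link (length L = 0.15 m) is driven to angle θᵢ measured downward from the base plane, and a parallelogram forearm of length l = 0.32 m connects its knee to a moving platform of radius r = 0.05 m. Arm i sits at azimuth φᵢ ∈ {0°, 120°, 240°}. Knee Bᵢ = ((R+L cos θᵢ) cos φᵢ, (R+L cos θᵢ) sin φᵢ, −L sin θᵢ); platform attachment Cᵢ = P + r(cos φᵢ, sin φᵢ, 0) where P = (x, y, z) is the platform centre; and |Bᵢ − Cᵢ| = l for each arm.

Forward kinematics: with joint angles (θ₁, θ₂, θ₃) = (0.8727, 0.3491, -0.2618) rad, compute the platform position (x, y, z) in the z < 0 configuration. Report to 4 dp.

(-0.1136, -0.0628, -0.2564)

φ1=0.0°: virtual centre (0.1664, 0.0000, -0.1149), radius l
arm 2 at φ=120.0°: (R−r)+L cos θ2 = 0.2110;  S2 = (-0.1055, 0.1827, -0.0513)
arm 3 at φ=240.0°: (R−r)+L cos θ3 = 0.2149;  S3 = (-0.1074, -0.1861, 0.0388)
|S₂|²−|S₁|² = 0.0062;  |S₃|²−|S₁|² = 0.0068
plane₁₂: -0.5438x+0.3654y+0.1272z = 0.0062
det = 0.4025;  x = -0.0119+0.3967z,  y = -0.0007+0.2423z
sphere 1 gives Az²+Bz+C=0 with A=1.2161, B=0.0880, C=-0.0574;  B²−4AC=0.2869;  roots -0.2564, 0.1841;  negative root z = -0.2564
x = -0.1136, y = -0.0628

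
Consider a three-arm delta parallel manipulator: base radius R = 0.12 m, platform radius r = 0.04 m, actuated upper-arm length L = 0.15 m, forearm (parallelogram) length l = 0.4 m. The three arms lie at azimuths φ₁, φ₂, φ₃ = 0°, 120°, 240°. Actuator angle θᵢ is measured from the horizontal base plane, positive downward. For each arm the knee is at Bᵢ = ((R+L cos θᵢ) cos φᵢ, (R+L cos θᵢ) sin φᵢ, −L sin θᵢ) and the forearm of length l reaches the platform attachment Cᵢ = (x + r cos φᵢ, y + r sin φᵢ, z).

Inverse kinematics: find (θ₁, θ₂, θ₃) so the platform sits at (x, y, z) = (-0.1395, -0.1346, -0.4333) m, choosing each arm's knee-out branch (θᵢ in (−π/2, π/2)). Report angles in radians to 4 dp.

θ₁ = 1.3959, θ₂ = 1.1343, θ₃ = 0.2615

rotate P by −φ1: (-0.1395, -0.1346, -0.4333)
  A cos θ + B sin θ = C:  0.2195·cos θ + -0.4333·sin θ = -0.3885
  θ1 = atan2(B,A) + arccos(C/0.4857) = 1.3959
rotate P by −φ2: (-0.0468, 0.1881, -0.4333)
  A cos θ + B sin θ = C:  0.1268·cos θ + -0.4333·sin θ = -0.3391
  θ2 = atan2(B,A) + arccos(C/0.4515) = 1.1343
rotate P by −φ3: (0.1863, -0.0535, -0.4333)
  e−x'=-0.1063;  (l²−L²−(e−x')²−y'²−z²)/2L = -0.2147
  θ3 = atan2(B,A) + arccos(C/0.4462) = 0.2615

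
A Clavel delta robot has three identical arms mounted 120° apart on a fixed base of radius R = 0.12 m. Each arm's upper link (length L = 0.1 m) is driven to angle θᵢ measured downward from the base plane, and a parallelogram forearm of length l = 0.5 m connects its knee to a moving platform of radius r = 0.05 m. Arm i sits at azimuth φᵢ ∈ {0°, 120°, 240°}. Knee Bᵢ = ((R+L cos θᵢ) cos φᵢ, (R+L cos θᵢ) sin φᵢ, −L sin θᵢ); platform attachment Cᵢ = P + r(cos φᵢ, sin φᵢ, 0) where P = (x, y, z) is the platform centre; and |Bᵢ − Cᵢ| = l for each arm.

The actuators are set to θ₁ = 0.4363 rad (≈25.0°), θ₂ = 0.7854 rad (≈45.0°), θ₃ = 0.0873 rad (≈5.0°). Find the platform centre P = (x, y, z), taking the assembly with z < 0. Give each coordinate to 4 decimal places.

φ1=0.0°: virtual centre (0.1606, 0.0000, -0.0423), radius l
S2 = (0.1407·cos120.0°, 0.1407·sin120.0°, -0.0707) = (-0.0704, 0.1219, -0.0707)
S3 = (0.1696·cos240.0°, 0.1696·sin240.0°, -0.0087) = (-0.0848, -0.1469, -0.0087)
eliminate P² terms by subtracting sphere 1 from 2 and 3
plane₁₂: -0.4620x+0.2437y+-0.0569z = -0.0028
Cramer: x(z) = 0.0020-0.0014z;  y(z) = -0.0076+0.2307z
quadratic in z: (1.0532)z²+(0.0815)z+(-0.2230)=0, √Δ=0.9727 → z ∈ {-0.5004, 0.4231}; z = -0.5004 (taking z<0)
x = 0.0027, y = -0.1231

(0.0027, -0.1231, -0.5004)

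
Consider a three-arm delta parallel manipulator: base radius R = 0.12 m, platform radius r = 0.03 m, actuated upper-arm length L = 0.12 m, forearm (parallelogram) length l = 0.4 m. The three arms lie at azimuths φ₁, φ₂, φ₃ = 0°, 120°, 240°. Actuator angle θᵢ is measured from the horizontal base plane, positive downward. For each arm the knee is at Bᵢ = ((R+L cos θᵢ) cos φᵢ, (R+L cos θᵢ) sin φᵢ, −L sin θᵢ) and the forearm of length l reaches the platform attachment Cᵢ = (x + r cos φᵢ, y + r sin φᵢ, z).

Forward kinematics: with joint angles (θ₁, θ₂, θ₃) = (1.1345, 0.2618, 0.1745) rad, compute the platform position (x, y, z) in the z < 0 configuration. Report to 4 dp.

centre 1 = (0.1407·cos0.0°, 0.1407·sin0.0°, -0.1088) = (0.1407, 0.0000, -0.1088)
arm 2 at φ=120.0°: (R−r)+L cos θ2 = 0.2059;  centre 2 = (-0.1030, 0.1783, -0.0311)
arm 3 at φ=240.0°: (R−r)+L cos θ3 = 0.2082;  centre 3 = (-0.1041, -0.1803, -0.0208)
subtract pairs → two planes through P
[-0.4873 0.3566 0.1554]·P = 0.0117;  [-0.4896 -0.3606 0.1758]·P = 0.0121
Cramer: x(z) = -0.0244+0.3390z;  y(z) = -0.0005+0.0274z
sphere 1 gives Az²+Bz+C=0 with A=1.1156, B=0.1055, C=-0.1209;  B²−4AC=0.5506;  roots -0.3799, 0.2853;  negative root z = -0.3799
x = -0.1532, y = -0.0109

(-0.1532, -0.0109, -0.3799)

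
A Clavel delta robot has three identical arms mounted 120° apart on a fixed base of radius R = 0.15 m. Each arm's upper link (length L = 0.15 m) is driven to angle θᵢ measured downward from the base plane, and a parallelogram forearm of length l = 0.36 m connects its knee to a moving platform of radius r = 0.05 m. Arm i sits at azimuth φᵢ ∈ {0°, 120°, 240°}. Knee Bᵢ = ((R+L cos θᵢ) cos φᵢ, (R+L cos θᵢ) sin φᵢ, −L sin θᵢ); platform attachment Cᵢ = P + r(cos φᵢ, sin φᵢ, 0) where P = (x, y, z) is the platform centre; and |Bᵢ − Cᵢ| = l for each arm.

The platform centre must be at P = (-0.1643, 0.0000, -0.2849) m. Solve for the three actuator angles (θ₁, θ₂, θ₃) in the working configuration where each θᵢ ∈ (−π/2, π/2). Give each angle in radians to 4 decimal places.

θ₁ = 1.1342, θ₂ = -0.0001, θ₃ = -0.0001

arm 1 (φ=0.0°): x'=-0.1643, y'=0.0000
  A=0.2643, B=-0.2849, C=(l²−L²−A²−y'²−z²)/(2L)=-0.1464
  θ1 = atan2(B,A) + arccos(C/0.3886) = 1.1342
rotate P by −φ2: (0.0821, 0.1423, -0.2849)
  A=0.0179, B=-0.2849, C=(l²−L²−A²−y'²−z²)/(2L)=0.0179
  θ2 = atan2(B,A) + arccos(C/0.2855) = -0.0001
rotate P by −φ3: (0.0822, -0.1423, -0.2849)
  A cos θ + B sin θ = C:  0.0178·cos θ + -0.2849·sin θ = 0.0179
  θ3 = atan2(B,A) + arccos(C/0.2855) = -0.0001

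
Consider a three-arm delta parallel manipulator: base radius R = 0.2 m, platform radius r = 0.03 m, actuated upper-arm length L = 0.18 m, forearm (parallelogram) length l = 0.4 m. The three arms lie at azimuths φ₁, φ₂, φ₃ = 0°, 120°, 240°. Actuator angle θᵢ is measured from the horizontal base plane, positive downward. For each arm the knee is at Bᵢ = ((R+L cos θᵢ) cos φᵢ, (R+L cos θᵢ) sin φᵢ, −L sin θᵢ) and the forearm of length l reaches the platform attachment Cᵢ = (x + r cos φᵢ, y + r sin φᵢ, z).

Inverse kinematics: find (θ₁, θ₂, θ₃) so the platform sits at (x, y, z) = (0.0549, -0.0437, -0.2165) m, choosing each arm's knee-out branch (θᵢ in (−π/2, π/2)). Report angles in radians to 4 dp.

rotate P by −φ1: (0.0549, -0.0437, -0.2165)
  A cos θ + B sin θ = C:  0.1151·cos θ + -0.2165·sin θ = 0.1821
  √(A²+B²)=0.2452;  θ1 = -1.0822+0.7335 ≈ -0.3487
φ2=120.0° → target in arm frame (-0.0653, -0.0257)
  A=0.2353, B=-0.2165, C=(l²−L²−A²−y'²−z²)/(2L)=0.0686
  √(A²+B²)=0.3197;  θ2 = -0.7438+1.3545 ≈ 0.6107
φ3=240.0° → target in arm frame (0.0104, 0.0694)
  A cos θ + B sin θ = C:  0.1596·cos θ + -0.2165·sin θ = 0.1401
  γ=atan2(-0.2165,0.1596)=-0.9355;  ψ=arccos(0.5209)=1.0229;  θ3=γ+ψ≈0.0874

θ₁ = -0.3487, θ₂ = 0.6107, θ₃ = 0.0874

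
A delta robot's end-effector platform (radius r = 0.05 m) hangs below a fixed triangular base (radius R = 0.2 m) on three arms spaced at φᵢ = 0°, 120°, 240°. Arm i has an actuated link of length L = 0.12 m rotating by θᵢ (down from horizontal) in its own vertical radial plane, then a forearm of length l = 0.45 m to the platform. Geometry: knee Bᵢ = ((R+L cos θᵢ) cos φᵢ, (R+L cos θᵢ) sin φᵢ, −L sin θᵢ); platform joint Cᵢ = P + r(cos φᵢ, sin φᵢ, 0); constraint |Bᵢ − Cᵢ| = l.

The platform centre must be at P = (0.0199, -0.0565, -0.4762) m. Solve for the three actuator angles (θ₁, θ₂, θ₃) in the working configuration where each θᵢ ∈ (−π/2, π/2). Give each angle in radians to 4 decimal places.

rotate P by −φ1: (0.0199, -0.0565, -0.4762)
  A cos θ + B sin θ = C:  0.1301·cos θ + -0.4762·sin θ = -0.2449
  θ1 = atan2(B,A) + arccos(C/0.4937) = 0.7859
rotate P by −φ2: (-0.0589, 0.0110, -0.4762)
  e−x'=0.2089;  (l²−L²−(e−x')²−y'²−z²)/2L = -0.3434
  √(A²+B²)=0.5200;  θ2 = -1.1574+2.2922 ≈ 1.1347
arm 3 (φ=240.0°): x'=0.0390, y'=0.0455
  A cos θ + B sin θ = C:  0.1110·cos θ + -0.4762·sin θ = -0.2211
  γ=atan2(-0.4762,0.1110)=-1.3418;  ψ=arccos(-0.4521)=2.0400;  θ3=γ+ψ≈0.6982

θ₁ = 0.7859, θ₂ = 1.1347, θ₃ = 0.6982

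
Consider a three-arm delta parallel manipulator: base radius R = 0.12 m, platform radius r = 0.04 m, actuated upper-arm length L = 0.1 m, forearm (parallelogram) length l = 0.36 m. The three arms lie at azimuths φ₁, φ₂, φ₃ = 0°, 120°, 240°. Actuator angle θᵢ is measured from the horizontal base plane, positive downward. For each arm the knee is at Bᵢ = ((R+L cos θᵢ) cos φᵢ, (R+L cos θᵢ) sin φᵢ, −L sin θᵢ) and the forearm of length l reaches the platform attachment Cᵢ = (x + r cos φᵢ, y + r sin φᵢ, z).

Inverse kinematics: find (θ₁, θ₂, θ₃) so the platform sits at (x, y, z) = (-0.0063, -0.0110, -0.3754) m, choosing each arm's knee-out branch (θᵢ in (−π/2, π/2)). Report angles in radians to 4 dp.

θ₁ = 0.6104, θ₂ = 0.6108, θ₃ = 0.5233

arm 1 (φ=0.0°): x'=-0.0063, y'=-0.0110
  A=0.0863, B=-0.3754, C=(l²−L²−A²−y'²−z²)/(2L)=-0.1445
  γ=atan2(-0.3754,0.0863)=-1.3448;  ψ=arccos(-0.3751)=1.9553;  θ1=γ+ψ≈0.6104
φ2=120.0° → target in arm frame (-0.0064, 0.0110)
  A=0.0864, B=-0.3754, C=(l²−L²−A²−y'²−z²)/(2L)=-0.1445
  γ=atan2(-0.3754,0.0864)=-1.3446;  ψ=arccos(-0.3752)=1.9554;  θ2=γ+ψ≈0.6108
φ3=240.0° → target in arm frame (0.0127, 0.0000)
  A cos θ + B sin θ = C:  0.0673·cos θ + -0.3754·sin θ = -0.1293
  √(A²+B²)=0.3814;  θ3 = -1.3933+1.9166 ≈ 0.5233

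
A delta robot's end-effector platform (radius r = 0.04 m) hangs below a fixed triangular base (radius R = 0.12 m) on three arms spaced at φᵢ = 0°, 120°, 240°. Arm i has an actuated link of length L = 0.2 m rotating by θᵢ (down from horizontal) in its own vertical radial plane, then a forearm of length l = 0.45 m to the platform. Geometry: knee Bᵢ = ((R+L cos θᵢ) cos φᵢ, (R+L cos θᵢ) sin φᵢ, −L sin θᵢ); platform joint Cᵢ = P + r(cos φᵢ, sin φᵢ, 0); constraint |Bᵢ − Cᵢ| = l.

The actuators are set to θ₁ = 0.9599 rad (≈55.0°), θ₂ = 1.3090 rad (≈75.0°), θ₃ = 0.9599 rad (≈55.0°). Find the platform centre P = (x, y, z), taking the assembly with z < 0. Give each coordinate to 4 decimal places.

arm 1 at φ=0.0°: (R−r)+L cos θ1 = 0.1947;  centre 1 = (0.1947, 0.0000, -0.1638)
arm 2 at φ=120.0°: (R−r)+L cos θ2 = 0.1318;  centre 2 = (-0.0659, 0.1141, -0.1932)
φ3=240.0°: virtual centre (-0.0974, -0.1686, -0.1638), radius l
|centre ₂|²−|centre ₁|² = -0.0101;  |centre ₃|²−|centre ₁|² = 0.0000
[-0.5212 0.2282 -0.0587]·P = -0.0101;  [-0.5842 -0.3373 0.0000]·P = 0.0000
Cramer: x(z) = 0.0110-0.0641z;  y(z) = -0.0190+0.1110z
quadratic in z: (1.0164)z²+(0.3470)z+(-0.1415)=0, √Δ=0.8342 → z ∈ {-0.5810, 0.2397}; z = -0.5810 (taking z<0)
x = 0.0482, y = -0.0835

(0.0482, -0.0835, -0.5810)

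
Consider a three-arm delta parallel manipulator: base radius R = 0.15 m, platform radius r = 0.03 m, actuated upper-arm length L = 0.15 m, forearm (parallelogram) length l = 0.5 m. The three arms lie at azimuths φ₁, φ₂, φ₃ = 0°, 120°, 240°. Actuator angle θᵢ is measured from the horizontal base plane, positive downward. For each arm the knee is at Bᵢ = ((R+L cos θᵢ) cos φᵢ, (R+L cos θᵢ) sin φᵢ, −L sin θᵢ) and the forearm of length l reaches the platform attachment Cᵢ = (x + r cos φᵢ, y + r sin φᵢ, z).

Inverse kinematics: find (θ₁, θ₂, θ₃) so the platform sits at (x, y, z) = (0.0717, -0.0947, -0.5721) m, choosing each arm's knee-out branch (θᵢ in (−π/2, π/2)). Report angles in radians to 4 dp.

θ₁ = 0.7853, θ₂ = 1.3959, θ₃ = 0.8726

rotate P by −φ1: (0.0717, -0.0947, -0.5721)
  A=0.0483, B=-0.5721, C=(l²−L²−A²−y'²−z²)/(2L)=-0.3703
  √(A²+B²)=0.5741;  θ1 = -1.4866+2.2719 ≈ 0.7853
φ2=120.0° → target in arm frame (-0.1179, -0.0147)
  A=0.2379, B=-0.5721, C=(l²−L²−A²−y'²−z²)/(2L)=-0.5220
  √(A²+B²)=0.6196;  θ2 = -1.1768+2.5727 ≈ 1.3959
arm 3 (φ=240.0°): x'=0.0462, y'=0.1094
  A=0.0738, B=-0.5721, C=(l²−L²−A²−y'²−z²)/(2L)=-0.3908
  γ=atan2(-0.5721,0.0738)=-1.4424;  ψ=arccos(-0.6774)=2.3150;  θ3=γ+ψ≈0.8726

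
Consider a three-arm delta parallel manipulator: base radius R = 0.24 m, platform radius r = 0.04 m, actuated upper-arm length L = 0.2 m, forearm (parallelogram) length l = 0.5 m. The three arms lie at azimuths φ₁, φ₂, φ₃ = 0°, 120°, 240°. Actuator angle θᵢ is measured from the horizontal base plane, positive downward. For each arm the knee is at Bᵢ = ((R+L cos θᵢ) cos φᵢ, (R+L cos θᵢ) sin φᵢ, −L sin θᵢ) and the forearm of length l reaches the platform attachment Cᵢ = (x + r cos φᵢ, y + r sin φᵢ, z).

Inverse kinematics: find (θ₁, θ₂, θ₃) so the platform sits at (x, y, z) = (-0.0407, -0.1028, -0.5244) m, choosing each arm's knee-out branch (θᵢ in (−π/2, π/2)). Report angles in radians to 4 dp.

θ₁ = 1.0471, θ₂ = 1.1345, θ₃ = 0.5235

arm 1 (φ=0.0°): x'=-0.0407, y'=-0.1028
  e−x'=0.2407;  (l²−L²−(e−x')²−y'²−z²)/2L = -0.3337
  √(A²+B²)=0.5770;  θ1 = -1.1405+2.1876 ≈ 1.0471
rotate P by −φ2: (-0.0687, 0.0866, -0.5244)
  e−x'=0.2687;  (l²−L²−(e−x')²−y'²−z²)/2L = -0.3617
  θ2 = atan2(B,A) + arccos(C/0.5892) = 1.1345
arm 3 (φ=240.0°): x'=0.1094, y'=0.0162
  A cos θ + B sin θ = C:  0.0906·cos θ + -0.5244·sin θ = -0.1837
  γ=atan2(-0.5244,0.0906)=-1.3997;  ψ=arccos(-0.3451)=1.9232;  θ3=γ+ψ≈0.5235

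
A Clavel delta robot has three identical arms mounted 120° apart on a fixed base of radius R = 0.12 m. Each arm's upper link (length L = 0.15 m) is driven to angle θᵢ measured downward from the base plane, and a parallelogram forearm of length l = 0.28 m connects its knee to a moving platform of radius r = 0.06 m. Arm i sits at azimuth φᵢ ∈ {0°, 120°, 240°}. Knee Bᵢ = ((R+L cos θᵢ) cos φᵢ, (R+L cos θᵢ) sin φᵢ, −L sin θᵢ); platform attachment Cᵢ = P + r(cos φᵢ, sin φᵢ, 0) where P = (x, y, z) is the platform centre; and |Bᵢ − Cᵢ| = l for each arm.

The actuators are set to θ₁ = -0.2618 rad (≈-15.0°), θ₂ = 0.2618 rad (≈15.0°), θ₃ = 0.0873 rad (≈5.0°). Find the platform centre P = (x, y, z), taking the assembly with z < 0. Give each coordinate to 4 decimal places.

(0.0387, -0.0144, -0.1861)

φ1=0.0°: virtual centre (0.2049, 0.0000, 0.0388), radius l
arm 2 at φ=120.0°: e+L cos θ2 = 0.2049;  O2 = (-0.1024, 0.1774, -0.0388)
arm 3 at φ=240.0°: e+L cos θ3 = 0.2094;  O3 = (-0.1047, -0.1814, -0.0131)
subtract pairs → two planes through P
linear system: -0.6147x+0.3549y = 0.0000−-0.1553z; -0.6192x+-0.3627y = 0.0005−-0.1038z
det = 0.4427;  x = -0.0004+-0.2105z,  y = -0.0008+0.0731z
sphere 1 gives Az²+Bz+C=0 with A=1.0496, B=0.0087, C=-0.0347;  B²−4AC=0.1459;  roots -0.1861, 0.1778;  negative root z = -0.1861
x = 0.0387, y = -0.0144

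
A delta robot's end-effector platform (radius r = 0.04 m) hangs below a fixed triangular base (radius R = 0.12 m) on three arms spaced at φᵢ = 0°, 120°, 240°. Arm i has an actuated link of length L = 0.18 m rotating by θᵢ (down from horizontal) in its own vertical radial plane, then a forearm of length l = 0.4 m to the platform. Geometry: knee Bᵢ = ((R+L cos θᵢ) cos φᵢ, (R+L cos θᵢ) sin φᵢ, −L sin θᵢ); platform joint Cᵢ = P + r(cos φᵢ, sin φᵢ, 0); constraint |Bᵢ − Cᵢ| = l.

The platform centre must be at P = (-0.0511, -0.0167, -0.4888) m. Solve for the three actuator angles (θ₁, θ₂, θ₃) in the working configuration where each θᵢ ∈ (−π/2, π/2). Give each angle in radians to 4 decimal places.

θ₁ = 1.0472, θ₂ = 0.8726, θ₃ = 0.7851

φ1=0.0° → target in arm frame (-0.0511, -0.0167)
  A cos θ + B sin θ = C:  0.1311·cos θ + -0.4888·sin θ = -0.3578
  γ=atan2(-0.4888,0.1311)=-1.3088;  ψ=arccos(-0.7069)=2.3559;  θ1=γ+ψ≈1.0472
arm 2 (φ=120.0°): x'=0.0111, y'=0.0526
  A cos θ + B sin θ = C:  0.0689·cos θ + -0.4888·sin θ = -0.3301
  θ2 = atan2(B,A) + arccos(C/0.4936) = 0.8726
rotate P by −φ3: (0.0400, -0.0359, -0.4888)
  A cos θ + B sin θ = C:  0.0400·cos θ + -0.4888·sin θ = -0.3173
  θ3 = atan2(B,A) + arccos(C/0.4904) = 0.7851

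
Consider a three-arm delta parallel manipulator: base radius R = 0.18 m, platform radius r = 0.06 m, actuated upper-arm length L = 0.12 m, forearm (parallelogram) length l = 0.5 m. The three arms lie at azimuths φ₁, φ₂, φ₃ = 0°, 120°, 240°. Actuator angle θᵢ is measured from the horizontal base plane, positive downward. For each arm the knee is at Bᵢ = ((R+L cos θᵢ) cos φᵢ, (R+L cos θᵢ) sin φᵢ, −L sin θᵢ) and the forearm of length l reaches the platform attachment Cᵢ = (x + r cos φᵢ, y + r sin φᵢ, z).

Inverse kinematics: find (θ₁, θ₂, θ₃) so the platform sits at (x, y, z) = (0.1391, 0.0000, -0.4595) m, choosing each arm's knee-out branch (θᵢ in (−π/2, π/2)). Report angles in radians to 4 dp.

rotate P by −φ1: (0.1391, 0.0000, -0.4595)
  e−x'=-0.0191;  (l²−L²−(e−x')²−y'²−z²)/2L = 0.1004
  θ1 = atan2(B,A) + arccos(C/0.4599) = -0.2616
rotate P by −φ2: (-0.0695, -0.1205, -0.4595)
  A=0.1895, B=-0.4595, C=(l²−L²−A²−y'²−z²)/(2L)=-0.1083
  θ2 = atan2(B,A) + arccos(C/0.4971) = 0.6108
rotate P by −φ3: (-0.0696, 0.1205, -0.4595)
  A=0.1896, B=-0.4595, C=(l²−L²−A²−y'²−z²)/(2L)=-0.1083
  γ=atan2(-0.4595,0.1896)=-1.1795;  ψ=arccos(-0.2178)=1.7903;  θ3=γ+ψ≈0.6108

θ₁ = -0.2616, θ₂ = 0.6108, θ₃ = 0.6108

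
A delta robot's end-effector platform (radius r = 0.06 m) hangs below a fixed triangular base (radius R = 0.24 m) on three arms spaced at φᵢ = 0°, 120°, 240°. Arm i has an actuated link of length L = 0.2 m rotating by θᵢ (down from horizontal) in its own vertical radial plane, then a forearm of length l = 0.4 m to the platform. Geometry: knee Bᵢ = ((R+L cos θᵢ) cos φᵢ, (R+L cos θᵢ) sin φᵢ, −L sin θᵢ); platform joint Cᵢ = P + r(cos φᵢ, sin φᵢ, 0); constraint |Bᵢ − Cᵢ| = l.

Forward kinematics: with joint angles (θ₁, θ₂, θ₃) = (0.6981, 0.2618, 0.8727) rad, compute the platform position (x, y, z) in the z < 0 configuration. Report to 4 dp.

arm 1 at φ=0.0°: (R−r)+L cos θ1 = 0.3332;  S1 = (0.3332, 0.0000, -0.1286)
S2 = (0.3732·cos120.0°, 0.3732·sin120.0°, -0.0518) = (-0.1866, 0.3232, -0.0518)
arm 3 at φ=240.0°: (R−r)+L cos θ3 = 0.3086;  S3 = (-0.1543, -0.2672, -0.1532)
subtract pairs → two planes through P
[-1.0396 0.6464 0.1536]·P = 0.0144;  [-0.9750 -0.5344 -0.0493]·P = -0.0089
Cramer: x(z) = -0.0016+0.0423z;  y(z) = 0.0196-0.1695z
quadratic in z: (1.0305)z²+(0.2221)z+(-0.0310)=0, √Δ=0.4207 → z ∈ {-0.3119, 0.0963}; z = -0.3119 (taking z<0)
x = -0.0148, y = 0.0725

(-0.0148, 0.0725, -0.3119)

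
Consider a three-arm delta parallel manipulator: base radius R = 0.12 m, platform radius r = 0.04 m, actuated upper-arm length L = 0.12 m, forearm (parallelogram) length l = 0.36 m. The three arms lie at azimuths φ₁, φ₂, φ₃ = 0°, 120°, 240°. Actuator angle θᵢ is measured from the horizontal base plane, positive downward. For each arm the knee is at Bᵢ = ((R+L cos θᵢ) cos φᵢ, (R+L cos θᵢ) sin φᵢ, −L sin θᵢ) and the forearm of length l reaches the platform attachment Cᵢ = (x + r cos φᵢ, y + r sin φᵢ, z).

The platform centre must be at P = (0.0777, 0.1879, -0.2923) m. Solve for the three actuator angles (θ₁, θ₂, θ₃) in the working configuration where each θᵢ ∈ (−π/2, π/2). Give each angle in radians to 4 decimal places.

arm 1 (φ=0.0°): x'=0.0777, y'=0.1879
  A=0.0023, B=-0.2923, C=(l²−L²−A²−y'²−z²)/(2L)=-0.0231
  θ1 = atan2(B,A) + arccos(C/0.2923) = 0.0871
rotate P by −φ2: (0.1239, -0.1612, -0.2923)
  e−x'=-0.0439;  (l²−L²−(e−x')²−y'²−z²)/2L = 0.0077
  √(A²+B²)=0.2956;  θ2 = -1.7198+1.5449 ≈ -0.1749
arm 3 (φ=240.0°): x'=-0.2016, y'=-0.0267
  A=0.2816, B=-0.2923, C=(l²−L²−A²−y'²−z²)/(2L)=-0.2093
  θ3 = atan2(B,A) + arccos(C/0.4059) = 1.3086

θ₁ = 0.0871, θ₂ = -0.1749, θ₃ = 1.3086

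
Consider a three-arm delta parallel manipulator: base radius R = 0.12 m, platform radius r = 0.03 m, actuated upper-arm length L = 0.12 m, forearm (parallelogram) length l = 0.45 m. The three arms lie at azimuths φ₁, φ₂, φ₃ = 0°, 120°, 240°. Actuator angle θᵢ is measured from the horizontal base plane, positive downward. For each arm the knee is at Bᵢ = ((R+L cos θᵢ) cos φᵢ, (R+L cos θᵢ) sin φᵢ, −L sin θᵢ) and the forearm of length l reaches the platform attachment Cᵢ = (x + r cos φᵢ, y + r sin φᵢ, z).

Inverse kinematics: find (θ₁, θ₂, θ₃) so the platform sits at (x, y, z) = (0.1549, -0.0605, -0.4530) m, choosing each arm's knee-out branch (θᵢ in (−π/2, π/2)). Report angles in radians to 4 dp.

θ₁ = 0.0872, θ₂ = 1.1345, θ₃ = 0.7856

φ1=0.0° → target in arm frame (0.1549, -0.0605)
  e−x'=-0.0649;  (l²−L²−(e−x')²−y'²−z²)/2L = -0.1041
  γ=atan2(-0.4530,-0.0649)=-1.7131;  ψ=arccos(-0.2275)=1.8003;  θ1=γ+ψ≈0.0872
φ2=120.0° → target in arm frame (-0.1298, -0.1039)
  A=0.2198, B=-0.4530, C=(l²−L²−A²−y'²−z²)/(2L)=-0.3176
  θ2 = atan2(B,A) + arccos(C/0.5035) = 1.1345
φ3=240.0° → target in arm frame (-0.0251, 0.1644)
  A cos θ + B sin θ = C:  0.1151·cos θ + -0.4530·sin θ = -0.2391
  θ3 = atan2(B,A) + arccos(C/0.4674) = 0.7856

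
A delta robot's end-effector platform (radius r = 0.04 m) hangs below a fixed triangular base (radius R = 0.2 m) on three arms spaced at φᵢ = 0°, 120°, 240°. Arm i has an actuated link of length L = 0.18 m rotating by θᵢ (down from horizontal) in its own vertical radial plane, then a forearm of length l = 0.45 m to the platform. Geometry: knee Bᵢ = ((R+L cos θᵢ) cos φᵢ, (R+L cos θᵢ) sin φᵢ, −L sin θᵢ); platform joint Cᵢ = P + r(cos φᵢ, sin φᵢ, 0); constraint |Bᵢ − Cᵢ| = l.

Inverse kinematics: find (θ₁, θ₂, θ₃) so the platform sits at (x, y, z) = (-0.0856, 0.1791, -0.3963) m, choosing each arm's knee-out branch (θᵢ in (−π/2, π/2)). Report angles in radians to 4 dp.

φ1=0.0° → target in arm frame (-0.0856, 0.1791)
  e−x'=0.2456;  (l²−L²−(e−x')²−y'²−z²)/2L = -0.2204
  γ=atan2(-0.3963,0.2456)=-1.0160;  ψ=arccos(-0.4728)=2.0632;  θ1=γ+ψ≈1.0472
arm 2 (φ=120.0°): x'=0.1979, y'=-0.0154
  e−x'=-0.0379;  (l²−L²−(e−x')²−y'²−z²)/2L = 0.0316
  √(A²+B²)=0.3981;  θ2 = -1.6662+1.4914 ≈ -0.1748
arm 3 (φ=240.0°): x'=-0.1123, y'=-0.1637
  A cos θ + B sin θ = C:  0.2723·cos θ + -0.3963·sin θ = -0.2442
  γ=atan2(-0.3963,0.2723)=-0.9688;  ψ=arccos(-0.5078)=2.1034;  θ3=γ+ψ≈1.1346

θ₁ = 1.0472, θ₂ = -0.1748, θ₃ = 1.1346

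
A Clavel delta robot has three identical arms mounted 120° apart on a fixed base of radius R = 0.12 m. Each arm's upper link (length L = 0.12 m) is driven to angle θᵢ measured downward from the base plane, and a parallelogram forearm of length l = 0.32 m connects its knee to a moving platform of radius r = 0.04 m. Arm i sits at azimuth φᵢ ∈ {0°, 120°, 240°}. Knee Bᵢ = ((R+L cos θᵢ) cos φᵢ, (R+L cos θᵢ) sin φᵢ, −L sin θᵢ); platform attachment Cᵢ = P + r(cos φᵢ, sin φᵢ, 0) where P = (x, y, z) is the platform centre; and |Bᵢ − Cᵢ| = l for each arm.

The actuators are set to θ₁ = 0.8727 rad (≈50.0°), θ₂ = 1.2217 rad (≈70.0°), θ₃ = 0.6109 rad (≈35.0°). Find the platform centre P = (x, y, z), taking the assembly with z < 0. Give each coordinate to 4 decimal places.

(0.0094, -0.0804, -0.3642)

S1 = (0.1571·cos0.0°, 0.1571·sin0.0°, -0.0919) = (0.1571, 0.0000, -0.0919)
S2 = (0.1210·cos120.0°, 0.1210·sin120.0°, -0.1128) = (-0.0605, 0.1048, -0.1128)
S3 = (0.1783·cos240.0°, 0.1783·sin240.0°, -0.0688) = (-0.0891, -0.1544, -0.0688)
subtract pairs → two planes through P
plane₁₂: -0.4353x+0.2097y+-0.0417z = -0.0058
Cramer: x(z) = 0.0045-0.0134z;  y(z) = -0.0182+0.1709z
into |P−S₁|² = l²: 1.0294z² + 0.1817z + -0.0703 = 0;  Δ = 0.3226;  z = -0.3642 or 0.1876 → z<0 root = -0.3642
x = 0.0094, y = -0.0804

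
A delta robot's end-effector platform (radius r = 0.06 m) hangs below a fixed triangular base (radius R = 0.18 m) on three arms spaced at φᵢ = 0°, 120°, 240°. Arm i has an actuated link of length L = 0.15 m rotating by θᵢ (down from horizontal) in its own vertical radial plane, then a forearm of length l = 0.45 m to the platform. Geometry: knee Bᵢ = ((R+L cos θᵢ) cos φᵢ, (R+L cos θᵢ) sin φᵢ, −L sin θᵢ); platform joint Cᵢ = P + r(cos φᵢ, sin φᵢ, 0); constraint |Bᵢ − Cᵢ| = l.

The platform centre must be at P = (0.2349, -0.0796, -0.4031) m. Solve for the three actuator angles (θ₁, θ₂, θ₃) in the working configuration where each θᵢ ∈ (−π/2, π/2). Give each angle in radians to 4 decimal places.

θ₁ = -0.2616, θ₂ = 1.3963, θ₃ = 0.9598

arm 1 (φ=0.0°): x'=0.2349, y'=-0.0796
  A=-0.1149, B=-0.4031, C=(l²−L²−A²−y'²−z²)/(2L)=-0.0068
  √(A²+B²)=0.4192;  θ1 = -1.8485+1.5869 ≈ -0.2616
arm 2 (φ=120.0°): x'=-0.1864, y'=-0.1636
  A=0.3064, B=-0.4031, C=(l²−L²−A²−y'²−z²)/(2L)=-0.3438
  γ=atan2(-0.4031,0.3064)=-0.9209;  ψ=arccos(-0.6790)=2.3172;  θ2=γ+ψ≈1.3963
rotate P by −φ3: (-0.0485, 0.2432, -0.4031)
  e−x'=0.1685;  (l²−L²−(e−x')²−y'²−z²)/2L = -0.2335
  γ=atan2(-0.4031,0.1685)=-1.1748;  ψ=arccos(-0.5344)=2.1346;  θ3=γ+ψ≈0.9598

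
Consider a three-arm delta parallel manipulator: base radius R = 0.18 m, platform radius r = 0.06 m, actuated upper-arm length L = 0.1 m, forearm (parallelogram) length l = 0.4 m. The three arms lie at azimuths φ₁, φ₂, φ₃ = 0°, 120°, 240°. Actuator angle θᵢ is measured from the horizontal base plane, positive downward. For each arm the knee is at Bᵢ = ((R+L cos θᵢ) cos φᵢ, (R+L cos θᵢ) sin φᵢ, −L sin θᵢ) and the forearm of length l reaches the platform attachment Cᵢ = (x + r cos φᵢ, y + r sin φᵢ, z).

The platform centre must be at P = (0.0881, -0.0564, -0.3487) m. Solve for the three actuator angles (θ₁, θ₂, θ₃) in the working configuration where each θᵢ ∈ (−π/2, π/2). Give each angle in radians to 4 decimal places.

θ₁ = -0.2618, θ₂ = 0.7857, θ₃ = 0.2617

rotate P by −φ1: (0.0881, -0.0564, -0.3487)
  A cos θ + B sin θ = C:  0.0319·cos θ + -0.3487·sin θ = 0.1210
  θ1 = atan2(B,A) + arccos(C/0.3502) = -0.2618
φ2=120.0° → target in arm frame (-0.0929, -0.0481)
  A=0.2129, B=-0.3487, C=(l²−L²−A²−y'²−z²)/(2L)=-0.0961
  √(A²+B²)=0.4086;  θ2 = -1.0227+1.8084 ≈ 0.7857
arm 3 (φ=240.0°): x'=0.0048, y'=0.1045
  A cos θ + B sin θ = C:  0.1152·cos θ + -0.3487·sin θ = 0.0211
  √(A²+B²)=0.3672;  θ3 = -1.2517+1.5134 ≈ 0.2617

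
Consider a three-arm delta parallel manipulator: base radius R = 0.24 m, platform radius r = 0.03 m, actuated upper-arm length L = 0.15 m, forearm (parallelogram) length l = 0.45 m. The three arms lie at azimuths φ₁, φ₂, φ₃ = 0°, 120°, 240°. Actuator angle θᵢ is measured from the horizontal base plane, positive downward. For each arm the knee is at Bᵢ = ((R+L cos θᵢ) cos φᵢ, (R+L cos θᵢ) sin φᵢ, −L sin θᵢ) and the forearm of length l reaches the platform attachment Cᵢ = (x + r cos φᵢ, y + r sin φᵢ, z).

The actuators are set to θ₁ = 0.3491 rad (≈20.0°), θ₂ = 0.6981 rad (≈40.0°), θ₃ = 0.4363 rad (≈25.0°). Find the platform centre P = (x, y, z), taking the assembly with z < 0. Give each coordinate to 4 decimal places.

φ1=0.0°: virtual centre (0.3510, 0.0000, -0.0513), radius l
O2 = (0.3249·cos120.0°, 0.3249·sin120.0°, -0.0964) = (-0.1625, 0.2814, -0.0964)
O3 = (0.3459·cos240.0°, 0.3459·sin240.0°, -0.0634) = (-0.1730, -0.2996, -0.0634)
subtract pairs → two planes through P
[-1.0268 0.5628 -0.0902]·P = -0.0109;  [-1.0479 -0.5992 -0.0242]·P = -0.0021
det = 1.2050;  x = 0.0064+-0.0561z,  y = -0.0077+0.0579z
sphere 1 gives Az²+Bz+C=0 with A=1.0065, B=0.1404, C=-0.0811;  B²−4AC=0.3462;  roots -0.3621, 0.2226;  negative root z = -0.3621
x = 0.0267, y = -0.0287

(0.0267, -0.0287, -0.3621)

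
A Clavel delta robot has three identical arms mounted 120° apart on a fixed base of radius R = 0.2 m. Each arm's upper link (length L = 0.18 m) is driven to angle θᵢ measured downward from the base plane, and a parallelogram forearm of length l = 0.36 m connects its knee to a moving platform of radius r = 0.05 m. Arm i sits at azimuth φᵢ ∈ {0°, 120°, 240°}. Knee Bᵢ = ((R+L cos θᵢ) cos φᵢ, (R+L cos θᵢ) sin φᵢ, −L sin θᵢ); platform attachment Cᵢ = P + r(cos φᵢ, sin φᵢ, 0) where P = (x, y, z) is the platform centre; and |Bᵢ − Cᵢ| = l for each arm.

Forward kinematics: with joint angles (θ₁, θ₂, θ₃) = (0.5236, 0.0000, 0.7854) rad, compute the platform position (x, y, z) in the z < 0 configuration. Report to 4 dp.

(-0.0098, 0.0742, -0.2464)

centre 1 = (0.3059·cos0.0°, 0.3059·sin0.0°, -0.0900) = (0.3059, 0.0000, -0.0900)
φ2=120.0°: virtual centre (-0.1650, 0.2858, 0.0000), radius l
centre 3 = (0.2773·cos240.0°, 0.2773·sin240.0°, -0.1273) = (-0.1386, -0.2401, -0.1273)
subtract pairs → two planes through P
linear system: -0.9418x+0.5716y = 0.0072−0.1800z; -0.8890x+-0.4803y = -0.0086−-0.0746z
det = 0.9605;  x = 0.0015+0.0456z,  y = 0.0151+-0.2397z
into |P−centre ₁|² = l²: 1.0596z² + 0.1450z + -0.0286 = 0;  Δ = 0.1423;  z = -0.2464 or 0.1096 → z<0 root = -0.2464
x = -0.0098, y = 0.0742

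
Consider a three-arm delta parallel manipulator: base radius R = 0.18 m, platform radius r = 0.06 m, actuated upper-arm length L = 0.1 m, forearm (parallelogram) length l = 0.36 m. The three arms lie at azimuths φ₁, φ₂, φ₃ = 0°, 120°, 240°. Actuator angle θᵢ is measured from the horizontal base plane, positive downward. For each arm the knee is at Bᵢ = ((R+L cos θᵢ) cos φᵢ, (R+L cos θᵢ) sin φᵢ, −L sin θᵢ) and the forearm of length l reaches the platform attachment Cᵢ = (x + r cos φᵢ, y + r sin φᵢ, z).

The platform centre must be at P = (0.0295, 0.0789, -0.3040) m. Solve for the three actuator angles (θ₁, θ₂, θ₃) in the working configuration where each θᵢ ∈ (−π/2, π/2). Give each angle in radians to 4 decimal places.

rotate P by −φ1: (0.0295, 0.0789, -0.3040)
  A=0.0905, B=-0.3040, C=(l²−L²−A²−y'²−z²)/(2L)=0.0638
  √(A²+B²)=0.3172;  θ1 = -1.2815+1.3681 ≈ 0.0867
rotate P by −φ2: (0.0536, -0.0650, -0.3040)
  A=0.0664, B=-0.3040, C=(l²−L²−A²−y'²−z²)/(2L)=0.0927
  √(A²+B²)=0.3112;  θ2 = -1.3557+1.2682 ≈ -0.0875
arm 3 (φ=240.0°): x'=-0.0831, y'=-0.0139
  A=0.2031, B=-0.3040, C=(l²−L²−A²−y'²−z²)/(2L)=-0.0713
  √(A²+B²)=0.3656;  θ3 = -0.9819+1.7669 ≈ 0.7851

θ₁ = 0.0867, θ₂ = -0.0875, θ₃ = 0.7851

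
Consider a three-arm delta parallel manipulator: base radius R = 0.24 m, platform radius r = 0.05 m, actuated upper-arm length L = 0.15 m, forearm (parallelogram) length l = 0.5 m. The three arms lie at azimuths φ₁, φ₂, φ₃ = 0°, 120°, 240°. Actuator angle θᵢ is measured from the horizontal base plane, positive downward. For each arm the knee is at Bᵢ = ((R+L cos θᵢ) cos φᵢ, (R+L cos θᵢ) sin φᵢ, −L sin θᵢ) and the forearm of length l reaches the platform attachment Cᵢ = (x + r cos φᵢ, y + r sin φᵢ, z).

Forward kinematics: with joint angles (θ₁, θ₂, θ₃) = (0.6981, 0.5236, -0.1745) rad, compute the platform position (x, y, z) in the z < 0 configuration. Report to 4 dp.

arm 1 at φ=0.0°: (R−r)+L cos θ1 = 0.3049;  O1 = (0.3049, 0.0000, -0.0964)
arm 2 at φ=120.0°: (R−r)+L cos θ2 = 0.3199;  O2 = (-0.1600, 0.2770, -0.0750)
O3 = (0.3377·cos240.0°, 0.3377·sin240.0°, 0.0260) = (-0.1689, -0.2925, 0.0260)
subtract pairs → two planes through P
plane₁₂: -0.9297x+0.5541y+0.0428z = 0.0057
Cramer: x(z) = -0.0096+0.1504z;  y(z) = -0.0058+0.1751z
into |P−O₁|² = l²: 1.0533z² + 0.0962z + -0.1418 = 0;  Δ = 0.6065;  z = -0.4154 or 0.3240 → z<0 root = -0.4154
x = -0.0721, y = -0.0785

(-0.0721, -0.0785, -0.4154)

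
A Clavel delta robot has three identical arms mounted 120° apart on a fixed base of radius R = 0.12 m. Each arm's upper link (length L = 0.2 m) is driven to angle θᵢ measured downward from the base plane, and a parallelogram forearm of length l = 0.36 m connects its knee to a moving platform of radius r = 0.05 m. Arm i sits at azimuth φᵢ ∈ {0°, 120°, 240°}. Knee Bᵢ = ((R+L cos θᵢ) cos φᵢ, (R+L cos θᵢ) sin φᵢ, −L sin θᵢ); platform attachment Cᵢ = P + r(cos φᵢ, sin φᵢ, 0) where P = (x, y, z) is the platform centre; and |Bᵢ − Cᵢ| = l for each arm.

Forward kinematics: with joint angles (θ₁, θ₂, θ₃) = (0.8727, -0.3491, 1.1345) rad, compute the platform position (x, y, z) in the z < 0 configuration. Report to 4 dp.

(-0.0620, 0.2106, -0.2851)

φ1=0.0°: virtual centre (0.1986, 0.0000, -0.1532), radius l
φ2=120.0°: virtual centre (-0.1290, 0.2234, 0.0684), radius l
arm 3 at φ=240.0°: e+L cos θ3 = 0.1545;  centre 3 = (-0.0773, -0.1338, -0.1813)
subtract pairs → two planes through P
linear system: -0.6550x+0.4468y = 0.0083−0.4432z; -0.5516x+-0.2676y = -0.0062−-0.0561z
det = 0.4218;  x = 0.0013+0.2218z,  y = 0.0204+-0.6669z
sphere 1 gives Az²+Bz+C=0 with A=1.4939, B=0.1916, C=-0.0668;  B²−4AC=0.4358;  roots -0.2851, 0.1568;  negative root z = -0.2851
x = -0.0620, y = 0.2106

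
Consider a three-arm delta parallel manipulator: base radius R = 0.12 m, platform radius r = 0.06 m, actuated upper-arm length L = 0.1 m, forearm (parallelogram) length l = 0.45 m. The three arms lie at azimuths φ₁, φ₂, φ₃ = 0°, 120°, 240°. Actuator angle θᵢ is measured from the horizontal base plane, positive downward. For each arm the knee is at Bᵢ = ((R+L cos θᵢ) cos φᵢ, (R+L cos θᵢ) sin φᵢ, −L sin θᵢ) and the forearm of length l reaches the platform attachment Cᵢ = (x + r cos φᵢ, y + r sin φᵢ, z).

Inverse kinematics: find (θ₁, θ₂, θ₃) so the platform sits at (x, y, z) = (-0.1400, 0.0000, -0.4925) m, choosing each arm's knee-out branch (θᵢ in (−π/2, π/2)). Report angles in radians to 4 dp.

arm 1 (φ=0.0°): x'=-0.1400, y'=0.0000
  e−x'=0.2000;  (l²−L²−(e−x')²−y'²−z²)/2L = -0.4503
  θ1 = atan2(B,A) + arccos(C/0.5316) = 1.3962
rotate P by −φ2: (0.0700, 0.1212, -0.4925)
  e−x'=-0.0100;  (l²−L²−(e−x')²−y'²−z²)/2L = -0.3243
  θ2 = atan2(B,A) + arccos(C/0.4926) = 0.6983
rotate P by −φ3: (0.0700, -0.1212, -0.4925)
  A=-0.0100, B=-0.4925, C=(l²−L²−A²−y'²−z²)/(2L)=-0.3243
  γ=atan2(-0.4925,-0.0100)=-1.5911;  ψ=arccos(-0.6583)=2.2894;  θ3=γ+ψ≈0.6983

θ₁ = 1.3962, θ₂ = 0.6983, θ₃ = 0.6983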